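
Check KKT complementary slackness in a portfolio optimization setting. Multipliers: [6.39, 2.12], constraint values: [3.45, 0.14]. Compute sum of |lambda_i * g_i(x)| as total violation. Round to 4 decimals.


KKT complementary slackness check:
lambda_1 * g_1 = 6.39 * 3.45 = 22.0455
lambda_2 * g_2 = 2.12 * 0.14 = 0.2968
Total violation = 22.0455 + 0.2968 = 22.3423


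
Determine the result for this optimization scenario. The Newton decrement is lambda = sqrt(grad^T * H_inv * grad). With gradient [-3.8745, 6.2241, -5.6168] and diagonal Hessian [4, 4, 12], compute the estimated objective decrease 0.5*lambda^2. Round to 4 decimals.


Step 1: H is diagonal, so H^(-1) * g = [-0.9686, 1.556, -0.4681].
Step 2: g^T H^(-1) g = sum_i g_i^2 / H_ii
  = (-3.8745)^2/4 + (6.2241)^2/4 + (-5.6168)^2/12
  = 3.7529 + 9.6849 + 2.629 = 16.0668
Step 3: Objective decrease = 0.5 * g^T H^(-1) g = 8.0334


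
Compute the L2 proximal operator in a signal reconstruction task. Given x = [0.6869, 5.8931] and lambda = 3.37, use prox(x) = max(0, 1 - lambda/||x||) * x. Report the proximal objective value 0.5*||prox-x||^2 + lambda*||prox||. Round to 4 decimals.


Step 1: Compute ||x||.
||x|| = 5.933
Step 2: Compute scaling factor.
scale = max(0, 1 - 3.37/5.933) = 0.432
Step 3: prox(x) = [0.2967, 2.5458]
||prox(x)|| = 2.563
Step 4: Proximal objective.
0.5*||prox-x||^2 = 5.6785
lambda*||prox|| = 8.6373
Total = 14.3158


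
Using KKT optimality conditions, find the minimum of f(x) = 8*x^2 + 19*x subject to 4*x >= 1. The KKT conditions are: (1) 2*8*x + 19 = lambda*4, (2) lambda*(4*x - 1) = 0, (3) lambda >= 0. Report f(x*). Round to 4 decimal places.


Step 1: Try lambda = 0 (constraint inactive).
x_unc = -19/(2*8) = -1.1875
Check: 4*-1.1875 = -4.75 < 1 -- violated!
Step 2: Constraint must be active: 4*x = 1
x* = 1/4 = 0.25
lambda = (2*8*0.25 + 19)/4 = 5.75
Step 3: Compute optimal value.
f(x*) = 8*0.25^2 + 19*0.25 = 5.25


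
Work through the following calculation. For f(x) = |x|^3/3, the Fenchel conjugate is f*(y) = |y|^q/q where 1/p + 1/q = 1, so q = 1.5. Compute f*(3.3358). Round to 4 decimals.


The conjugate exponent q satisfies 1/p + 1/q = 1.
p = 3, so q = 3/(3 - 1) = 1.5
|y|^q = 3.3358^1.5 = 6.0926
f*(3.3358) = 6.0926 / 1.5 = 4.0617


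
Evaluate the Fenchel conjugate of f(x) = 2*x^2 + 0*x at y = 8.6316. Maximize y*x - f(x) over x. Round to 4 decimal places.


f*(y) = sup_x {y*x - a*x^2 - b*x} = sup_x {(y-b)*x - a*x^2}
FOC: (y - b) - 2a*x = 0 => x* = (y - b)/(2a)
x* = (8.6316 - 0)/(2*2) = 2.1579
f*(8.6316) = (y-b)^2/(4a) = (8.6316 - 0)^2/(4*2)
= 74.5045/8 = 9.3131


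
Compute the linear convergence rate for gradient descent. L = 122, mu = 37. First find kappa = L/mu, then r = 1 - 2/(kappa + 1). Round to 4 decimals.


Step 1: Compute the condition number.
kappa = L/mu = 122/37 = 3.2973
Step 2: Compute the convergence rate.
r = 1 - 2/(kappa + 1) = 1 - 2*mu/(L + mu) = (L - mu)/(L + mu) = 85/159 = 0.5346


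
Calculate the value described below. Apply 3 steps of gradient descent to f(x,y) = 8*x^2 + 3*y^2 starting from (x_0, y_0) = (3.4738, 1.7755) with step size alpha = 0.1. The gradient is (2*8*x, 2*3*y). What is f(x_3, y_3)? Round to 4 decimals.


Gradient descent on f(x,y) = 8*x^2 + 3*y^2.
Starting point: (3.4738, 1.7755), alpha = 0.1
Step 1: grad_x = 2*8*3.4738 = 55.5808, grad_y = 2*3*1.7755 = 10.653
  x_1 = 3.4738 - 0.1*55.5808 = -2.0843
  y_1 = 1.7755 - 0.1*10.653 = 0.7102
Step 2: grad_x = 2*8*-2.0843 = -33.3485, grad_y = 2*3*0.7102 = 4.2612
  x_2 = -2.0843 - 0.1*-33.3485 = 1.2506
  y_2 = 0.7102 - 0.1*4.2612 = 0.2841
Step 3: grad_x = 2*8*1.2506 = 20.0091, grad_y = 2*3*0.2841 = 1.7045
  x_3 = 1.2506 - 0.1*20.0091 = -0.7503
  y_3 = 0.2841 - 0.1*1.7045 = 0.1136
f(-0.7503, 0.1136) = 8*(-0.7503)^2 + 3*0.1136^2 = 4.5428


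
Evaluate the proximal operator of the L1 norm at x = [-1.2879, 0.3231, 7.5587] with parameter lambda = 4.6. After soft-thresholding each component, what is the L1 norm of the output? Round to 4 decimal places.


Soft-thresholding with lambda = 4.6:
prox(-1.2879) = sign(-1.2879)*max(|-1.2879| - 4.6, 0) = 0.0
prox(0.3231) = sign(0.3231)*max(|0.3231| - 4.6, 0) = 0.0
prox(7.5587) = sign(7.5587)*max(|7.5587| - 4.6, 0) = 2.9587
prox(x) = [0.0, 0.0, 2.9587]
||prox(x)||_1 = 0.0 + 0.0 + 2.9587 = 2.9587


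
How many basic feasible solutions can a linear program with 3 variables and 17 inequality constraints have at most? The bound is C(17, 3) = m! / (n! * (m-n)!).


Each vertex corresponds to some choice of n active constraints out of m, so the number of vertices is at most C(m, n) = m! / (n!(m-n)!).
m = 17, n = 3
Numerator: 17 * 16 * 15
Denominator: 3! = 6
C(17, 3) = 680


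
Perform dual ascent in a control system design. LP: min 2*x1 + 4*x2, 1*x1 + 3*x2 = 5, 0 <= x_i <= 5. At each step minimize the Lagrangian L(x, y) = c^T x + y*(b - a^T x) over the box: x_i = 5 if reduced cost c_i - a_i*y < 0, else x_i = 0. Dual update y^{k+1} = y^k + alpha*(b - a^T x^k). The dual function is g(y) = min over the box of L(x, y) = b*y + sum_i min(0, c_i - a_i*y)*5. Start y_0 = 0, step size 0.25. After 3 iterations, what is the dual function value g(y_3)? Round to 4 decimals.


Dual ascent for LP: min 2*x1 + 4*x2, 1*x1 + 3*x2 = 5, 0 <= x_i <= 5
Step 1: y^k = 0.0, reduced costs: (2.0, 4.0)
  x^k = (0.0, 0.0), subgradient = b - a^T x = 5.0
  y^{k+1} = 0.0 + 0.25*5.0 = 1.25
Step 2: y^k = 1.25, reduced costs: (0.75, 0.25)
  x^k = (0.0, 0.0), subgradient = b - a^T x = 5.0
  y^{k+1} = 1.25 + 0.25*5.0 = 2.5
Step 3: y^k = 2.5, reduced costs: (-0.5, -3.5)
  x^k = (5.0, 5.0), subgradient = b - a^T x = -15.0
  y^{k+1} = 2.5 + 0.25*-15.0 = -1.25
Dual objective at y_3 = -1.25: reduced costs (3.25, 7.75), box minimizer x = (0.0, 0.0)
g(y_3) = b*y + (c1 - a1*y)*x1 + (c2 - a2*y)*x2 = 5*(-1.25) + 3.25*0.0 + 7.75*0.0 = -6.25 + 0.0 + 0.0 = -6.25


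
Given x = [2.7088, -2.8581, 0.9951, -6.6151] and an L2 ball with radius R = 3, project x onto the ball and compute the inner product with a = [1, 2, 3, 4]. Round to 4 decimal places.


Step 1: Compute ||x|| (intermediates to 6 decimals).
||x|| = sqrt(2.7088^2 + (-2.8581)^2 + 0.9951^2 + (-6.6151)^2) = 7.762481
Step 2: Project.
Since ||x|| > R, scale = R/||x|| = 3/7.762481 = 0.386474, proj(x) = scale * x
proj(x) = [1.046881, -1.104581, 0.38458, -2.556564]
Step 3: Dot product.
a^T * proj(x) = 1*1.046881 + 2*(-1.104581) + 3*0.38458 + 4*(-2.556564) = -10.2348


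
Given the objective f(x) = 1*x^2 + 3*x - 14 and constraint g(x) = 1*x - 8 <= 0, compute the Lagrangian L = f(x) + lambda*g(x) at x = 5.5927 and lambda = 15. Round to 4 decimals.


Step 1: Evaluate f(x).
f(5.5927) = 1*5.5927^2 + 3*5.5927 - 14 = 34.0564
Step 2: Evaluate g(x).
g(5.5927) = 1*5.5927 - 8 = -2.4073
Step 3: Compute Lagrangian.
L = 34.0564 + 15*-2.4073 = -2.0531


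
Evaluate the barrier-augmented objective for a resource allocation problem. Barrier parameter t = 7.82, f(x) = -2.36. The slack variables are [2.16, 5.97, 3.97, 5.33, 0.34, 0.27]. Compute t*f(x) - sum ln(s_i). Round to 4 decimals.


Step 1: Compute log-barrier.
ln values: [0.7701, 1.7867, 1.3788, 1.6734, -1.0788, -1.3093]
phi = -(0.7701 + 1.7867 + 1.3788 + 1.6734 - 1.0788 - 1.3093) = -3.2208
Step 2: Compute augmented objective.
t*f(x) = 7.82*-2.36 = -18.4552
Total = -18.4552 - 3.2208 = -21.676


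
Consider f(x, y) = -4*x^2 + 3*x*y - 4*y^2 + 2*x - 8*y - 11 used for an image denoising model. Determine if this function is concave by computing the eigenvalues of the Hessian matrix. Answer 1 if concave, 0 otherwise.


The Hessian of f(x,y) = -4*x^2 + 3*x*y - 4*y^2 + 2*x - 8*y - 11 is:
H = [[-8, 3], [3, -8]]
Trace = -8 - 8 = -16
Determinant = -8*-8 - (3)^2 = 55
Discriminant = (-16)^2 - 4*55 = 36.0
Eigenvalues: lambda_1 = -11.0, lambda_2 = -5.0
The function is concave.

1


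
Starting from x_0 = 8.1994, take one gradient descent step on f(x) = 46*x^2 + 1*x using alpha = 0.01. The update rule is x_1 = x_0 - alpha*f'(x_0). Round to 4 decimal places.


We compute the gradient at x_0 and apply the update.
f'(x) = 92*x + 1
f'(8.1994) = 92*8.1994 + 1 = 755.3448
x_1 = 8.1994 - 0.01*755.3448 = 0.646


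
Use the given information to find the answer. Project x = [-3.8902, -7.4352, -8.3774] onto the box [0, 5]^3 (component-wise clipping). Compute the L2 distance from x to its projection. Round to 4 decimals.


Project each component onto [0, 5].
clip(-3.8902) = 0.0, clip(-7.4352) = 0.0, clip(-8.3774) = 0.0
Projection = [0.0, 0.0, 0.0]
Squared diffs: [15.1337, 55.2822, 70.1808]
Distance = sqrt(140.5967) = 11.8573


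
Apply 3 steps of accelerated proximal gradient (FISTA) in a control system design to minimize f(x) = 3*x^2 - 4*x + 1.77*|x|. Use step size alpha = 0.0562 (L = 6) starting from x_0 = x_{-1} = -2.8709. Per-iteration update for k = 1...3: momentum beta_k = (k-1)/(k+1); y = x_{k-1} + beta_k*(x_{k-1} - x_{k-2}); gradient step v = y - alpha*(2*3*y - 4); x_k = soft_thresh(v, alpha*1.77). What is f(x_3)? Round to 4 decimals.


FISTA on f(x) = 3*x^2 - 4*x + 1.77*|x|
L = 6, alpha = 0.0562
Iteration 1: beta = 0.0, y = -2.8709 + 0.0*(-2.8709 + 2.8709) = -2.8709
  grad(y) = -21.2254, v = y - alpha*grad = -1.678
  prox(v) = soft_thresh(-1.678, 0.0995) = -1.5786
Iteration 2: beta = 0.3333, y = -1.5786 + 0.3333*(-1.5786 + 2.8709) = -1.1478
  grad(y) = -10.8867, v = y - alpha*grad = -0.5359
  prox(v) = soft_thresh(-0.5359, 0.0995) = -0.4365
Iteration 3: beta = 0.5, y = -0.4365 + 0.5*(-0.4365 + 1.5786) = 0.1346
  grad(y) = -3.1926, v = y - alpha*grad = 0.314
  prox(v) = soft_thresh(0.314, 0.0995) = 0.2145
f(x_3) = 3*0.2145^2 - 4*0.2145 + 1.77*|0.2145| = -0.3403


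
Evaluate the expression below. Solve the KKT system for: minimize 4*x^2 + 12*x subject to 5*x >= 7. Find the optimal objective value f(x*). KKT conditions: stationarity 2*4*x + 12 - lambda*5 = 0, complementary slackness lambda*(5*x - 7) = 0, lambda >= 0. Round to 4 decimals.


Step 1: Try lambda = 0 (constraint inactive).
x_unc = -12/(2*4) = -1.5
Check: 5*-1.5 = -7.5 < 7 -- violated!
Step 2: Constraint must be active: 5*x = 7
x* = 7/5 = 1.4
lambda = (2*4*1.4 + 12)/5 = 4.64
Step 3: Compute optimal value.
f(x*) = 4*1.4^2 + 12*1.4 = 24.64


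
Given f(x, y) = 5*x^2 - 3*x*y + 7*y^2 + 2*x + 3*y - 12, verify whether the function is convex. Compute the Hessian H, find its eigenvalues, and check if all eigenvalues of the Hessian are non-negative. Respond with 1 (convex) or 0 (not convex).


The Hessian of f(x,y) = 5*x^2 - 3*x*y + 7*y^2 + 2*x + 3*y - 12 is:
H = [[10, -3], [-3, 14]]
Trace = 10 + 14 = 24
Determinant = 10*14 - (-3)^2 = 131
Discriminant = (24)^2 - 4*131 = 52.0
Eigenvalues: lambda_1 = 8.3944, lambda_2 = 15.6056
The function is convex.

1


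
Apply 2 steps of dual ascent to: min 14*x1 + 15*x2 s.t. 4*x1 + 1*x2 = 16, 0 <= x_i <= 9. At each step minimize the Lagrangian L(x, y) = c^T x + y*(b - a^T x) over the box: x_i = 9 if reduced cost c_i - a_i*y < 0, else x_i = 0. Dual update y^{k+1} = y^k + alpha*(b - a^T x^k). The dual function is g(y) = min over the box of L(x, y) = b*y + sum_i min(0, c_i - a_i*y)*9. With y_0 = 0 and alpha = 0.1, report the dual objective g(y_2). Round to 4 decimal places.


Dual ascent for LP: min 14*x1 + 15*x2, 4*x1 + 1*x2 = 16, 0 <= x_i <= 9
Step 1: y^k = 0.0, reduced costs: (14.0, 15.0)
  x^k = (0.0, 0.0), subgradient = b - a^T x = 16.0
  y^{k+1} = 0.0 + 0.1*16.0 = 1.6
Step 2: y^k = 1.6, reduced costs: (7.6, 13.4)
  x^k = (0.0, 0.0), subgradient = b - a^T x = 16.0
  y^{k+1} = 1.6 + 0.1*16.0 = 3.2
Dual objective at y_2 = 3.2: reduced costs (1.2, 11.8), box minimizer x = (0.0, 0.0)
g(y_2) = b*y + (c1 - a1*y)*x1 + (c2 - a2*y)*x2 = 16*3.2 + 1.2*0.0 + 11.8*0.0 = 51.2 + 0.0 + 0.0 = 51.2


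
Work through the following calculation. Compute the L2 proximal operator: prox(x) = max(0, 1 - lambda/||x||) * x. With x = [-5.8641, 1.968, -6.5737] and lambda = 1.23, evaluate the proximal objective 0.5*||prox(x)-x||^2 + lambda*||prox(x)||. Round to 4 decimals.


Step 1: Compute ||x||.
||x|| = 9.0263
Step 2: Compute scaling factor.
scale = max(0, 1 - 1.23/9.0263) = 0.8637
Step 3: prox(x) = [-5.065, 1.6998, -5.6779]
||prox(x)|| = 7.7963
Step 4: Proximal objective.
0.5*||prox-x||^2 = 0.7565
lambda*||prox|| = 9.5894
Total = 10.3459


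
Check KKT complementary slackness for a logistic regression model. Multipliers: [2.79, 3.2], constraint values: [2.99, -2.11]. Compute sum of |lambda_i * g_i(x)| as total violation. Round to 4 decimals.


KKT complementary slackness check:
lambda_1 * g_1 = 2.79 * 2.99 = 8.3421
lambda_2 * g_2 = 3.2 * -2.11 = -6.752
Total violation = 8.3421 + 6.752 = 15.0941


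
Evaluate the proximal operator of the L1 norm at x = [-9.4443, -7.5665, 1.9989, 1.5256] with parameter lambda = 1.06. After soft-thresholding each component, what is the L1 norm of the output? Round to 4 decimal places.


Soft-thresholding with lambda = 1.06:
prox(-9.4443) = sign(-9.4443)*max(|-9.4443| - 1.06, 0) = -8.3843
prox(-7.5665) = sign(-7.5665)*max(|-7.5665| - 1.06, 0) = -6.5065
prox(1.9989) = sign(1.9989)*max(|1.9989| - 1.06, 0) = 0.9389
prox(1.5256) = sign(1.5256)*max(|1.5256| - 1.06, 0) = 0.4656
prox(x) = [-8.3843, -6.5065, 0.9389, 0.4656]
||prox(x)||_1 = 8.3843 + 6.5065 + 0.9389 + 0.4656 = 16.2953


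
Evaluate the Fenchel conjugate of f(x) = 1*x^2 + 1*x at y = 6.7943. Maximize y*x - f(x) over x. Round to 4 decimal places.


f*(y) = sup_x {y*x - a*x^2 - b*x} = sup_x {(y-b)*x - a*x^2}
FOC: (y - b) - 2a*x = 0 => x* = (y - b)/(2a)
x* = (6.7943 - 1)/(2*1) = 2.8972
f*(6.7943) = (y-b)^2/(4a) = (6.7943 - 1)^2/(4*1)
= 33.5739/4 = 8.3935


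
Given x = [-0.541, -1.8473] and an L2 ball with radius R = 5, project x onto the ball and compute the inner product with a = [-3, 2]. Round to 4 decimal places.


Step 1: Compute ||x|| (intermediates to 6 decimals).
||x|| = sqrt((-0.541)^2 + (-1.8473)^2) = 1.924889
Step 2: Project.
Since ||x|| <= R, proj = x (no scaling needed).
proj(x) = [-0.541, -1.8473]
Step 3: Dot product.
a^T * proj(x) = -3*(-0.541) + 2*(-1.8473) = -2.0716


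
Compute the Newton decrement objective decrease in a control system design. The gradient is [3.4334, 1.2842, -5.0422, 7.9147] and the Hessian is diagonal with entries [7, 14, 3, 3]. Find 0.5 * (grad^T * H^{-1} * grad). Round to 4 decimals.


Step 1: H is diagonal, so H^(-1) * g = [0.4905, 0.0917, -1.6807, 2.6382].
Step 2: g^T H^(-1) g = sum_i g_i^2 / H_ii
  = (3.4334)^2/7 + (1.2842)^2/14 + (-5.0422)^2/3 + (7.9147)^2/3
  = 1.684 + 0.1178 + 8.4746 + 20.8808 = 31.1573
Step 3: Objective decrease = 0.5 * g^T H^(-1) g = 15.5786


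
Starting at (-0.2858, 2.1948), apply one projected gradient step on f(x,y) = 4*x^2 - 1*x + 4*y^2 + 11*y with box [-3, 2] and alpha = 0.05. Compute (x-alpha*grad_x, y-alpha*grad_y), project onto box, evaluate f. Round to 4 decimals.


Step 1: Compute gradient at (-0.2858, 2.1948).
grad_x = 2*4*-0.2858 - 1 = -3.2864
grad_y = 2*4*2.1948 + 11 = 28.5584
Step 2: Gradient step.
x_raw = -0.2858 - 0.05*-3.2864 = -0.1215
y_raw = 2.1948 - 0.05*28.5584 = 0.7669
Step 3: Project onto [-3, 2].
x_proj = clip(-0.1215) = -0.1215
y_proj = clip(0.7669) = 0.7669
Step 4: Evaluate f.
f(-0.1215, 0.7669) = 10.9686


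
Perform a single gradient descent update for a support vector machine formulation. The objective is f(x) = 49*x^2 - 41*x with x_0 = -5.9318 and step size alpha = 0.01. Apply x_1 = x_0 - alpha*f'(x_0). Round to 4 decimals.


We compute the gradient at x_0 and apply the update.
f'(x) = 98*x - 41
f'(-5.9318) = 98*-5.9318 - 41 = -622.3164
x_1 = -5.9318 - 0.01*-622.3164 = 0.2914


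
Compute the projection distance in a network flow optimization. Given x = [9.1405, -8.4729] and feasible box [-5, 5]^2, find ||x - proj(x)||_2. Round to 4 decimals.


Project each component onto [-5, 5].
clip(9.1405) = 5.0, clip(-8.4729) = -5.0
Projection = [5.0, -5.0]
Squared diffs: [17.1437, 12.061]
Distance = sqrt(29.2047) = 5.4041


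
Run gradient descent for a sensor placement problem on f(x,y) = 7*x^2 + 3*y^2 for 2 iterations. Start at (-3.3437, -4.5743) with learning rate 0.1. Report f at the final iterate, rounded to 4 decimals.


Gradient descent on f(x,y) = 7*x^2 + 3*y^2.
Starting point: (-3.3437, -4.5743), alpha = 0.1
Step 1: grad_x = 2*7*-3.3437 = -46.8118, grad_y = 2*3*-4.5743 = -27.4458
  x_1 = -3.3437 - 0.1*-46.8118 = 1.3375
  y_1 = -4.5743 - 0.1*-27.4458 = -1.8297
Step 2: grad_x = 2*7*1.3375 = 18.7247, grad_y = 2*3*-1.8297 = -10.9783
  x_2 = 1.3375 - 0.1*18.7247 = -0.535
  y_2 = -1.8297 - 0.1*-10.9783 = -0.7319
f(-0.535, -0.7319) = 7*(-0.535)^2 + 3*(-0.7319)^2 = 3.6105


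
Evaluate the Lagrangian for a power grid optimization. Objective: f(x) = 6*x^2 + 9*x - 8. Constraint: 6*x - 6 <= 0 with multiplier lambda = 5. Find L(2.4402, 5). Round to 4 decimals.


Step 1: Evaluate f(x).
f(2.4402) = 6*2.4402^2 + 9*2.4402 - 8 = 49.6893
Step 2: Evaluate g(x).
g(2.4402) = 6*2.4402 - 6 = 8.6412
Step 3: Compute Lagrangian.
L = 49.6893 + 5*8.6412 = 92.8953


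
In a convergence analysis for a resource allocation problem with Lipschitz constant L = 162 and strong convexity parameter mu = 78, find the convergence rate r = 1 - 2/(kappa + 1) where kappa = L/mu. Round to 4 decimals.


Step 1: Compute the condition number.
kappa = L/mu = 162/78 = 2.0769
Step 2: Compute the convergence rate.
r = 1 - 2/(kappa + 1) = 1 - 2*mu/(L + mu) = (L - mu)/(L + mu) = 84/240 = 0.35


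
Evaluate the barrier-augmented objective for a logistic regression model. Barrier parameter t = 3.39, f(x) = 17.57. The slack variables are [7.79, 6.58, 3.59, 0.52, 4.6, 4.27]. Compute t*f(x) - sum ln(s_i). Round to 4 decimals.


Step 1: Compute log-barrier.
ln values: [2.0528, 1.884, 1.2782, -0.6539, 1.5261, 1.4516]
phi = -(2.0528 + 1.884 + 1.2782 - 0.6539 + 1.5261 + 1.4516) = -7.5388
Step 2: Compute augmented objective.
t*f(x) = 3.39*17.57 = 59.5623
Total = 59.5623 - 7.5388 = 52.0235


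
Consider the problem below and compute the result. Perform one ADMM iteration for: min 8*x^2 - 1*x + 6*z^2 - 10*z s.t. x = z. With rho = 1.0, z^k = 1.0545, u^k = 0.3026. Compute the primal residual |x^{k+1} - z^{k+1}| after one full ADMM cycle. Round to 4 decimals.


ADMM iteration with rho = 1.0, z^k = 1.0545, u^k = 0.3026
Step 1: x-update.
Minimize 8*x^2 - 1*x + (1.0/2)*(x - 1.0545 + 0.3026)^2
FOC: (2*8 + 1.0)*x = 1 + 1.0*(1.0545 - 0.3026)
x^{k+1} = 0.1031
Step 2: z-update.
Minimize 6*z^2 - 10*z + (1.0/2)*(0.1031 - z + 0.3026)^2
FOC: (2*6 + 1.0)*z = 10 + 1.0*(0.1031 + 0.3026)
z^{k+1} = 0.8004
Step 3: u-update.
u^{k+1} = 0.3026 + 0.1031 - 0.8004 = -0.3948
Step 4: Primal residual = |0.1031 - 0.8004| = 0.6974


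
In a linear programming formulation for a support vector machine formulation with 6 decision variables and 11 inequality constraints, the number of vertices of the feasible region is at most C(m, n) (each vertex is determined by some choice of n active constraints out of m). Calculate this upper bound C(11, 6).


Each vertex corresponds to some choice of n active constraints out of m, so the number of vertices is at most C(m, n) = m! / (n!(m-n)!).
m = 11, n = 6
Numerator: 11 * 10 * 9 * 8 * 7 * 6
Denominator: 6! = 720
C(11, 6) = 462


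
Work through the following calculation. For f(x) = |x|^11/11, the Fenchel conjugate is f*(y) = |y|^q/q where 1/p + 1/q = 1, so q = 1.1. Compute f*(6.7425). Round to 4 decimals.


The conjugate exponent q satisfies 1/p + 1/q = 1.
p = 11, so q = 11/(11 - 1) = 1.1
|y|^q = 6.7425^1.1 = 8.1602
f*(6.7425) = 8.1602 / 1.1 = 7.4184


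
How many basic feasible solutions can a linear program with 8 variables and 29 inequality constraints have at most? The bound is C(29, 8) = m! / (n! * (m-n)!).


Each vertex corresponds to some choice of n active constraints out of m, so the number of vertices is at most C(m, n) = m! / (n!(m-n)!).
m = 29, n = 8
Numerator: 29 * 28 * 27 * 26 * 25 * 24 * 23 * 22
Denominator: 8! = 40320
C(29, 8) = 4292145


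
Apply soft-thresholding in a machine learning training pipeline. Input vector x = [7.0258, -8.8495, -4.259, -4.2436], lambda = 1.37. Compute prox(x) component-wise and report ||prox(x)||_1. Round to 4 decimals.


Soft-thresholding with lambda = 1.37:
prox(7.0258) = sign(7.0258)*max(|7.0258| - 1.37, 0) = 5.6558
prox(-8.8495) = sign(-8.8495)*max(|-8.8495| - 1.37, 0) = -7.4795
prox(-4.259) = sign(-4.259)*max(|-4.259| - 1.37, 0) = -2.889
prox(-4.2436) = sign(-4.2436)*max(|-4.2436| - 1.37, 0) = -2.8736
prox(x) = [5.6558, -7.4795, -2.889, -2.8736]
||prox(x)||_1 = 5.6558 + 7.4795 + 2.889 + 2.8736 = 18.8979


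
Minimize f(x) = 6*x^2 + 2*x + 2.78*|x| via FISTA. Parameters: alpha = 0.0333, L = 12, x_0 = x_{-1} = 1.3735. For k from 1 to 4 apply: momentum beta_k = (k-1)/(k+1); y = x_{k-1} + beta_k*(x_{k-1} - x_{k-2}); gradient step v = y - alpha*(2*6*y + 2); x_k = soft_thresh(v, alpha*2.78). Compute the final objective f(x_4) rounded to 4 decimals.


FISTA on f(x) = 6*x^2 + 2*x + 2.78*|x|
L = 12, alpha = 0.0333
Iteration 1: beta = 0.0, y = 1.3735 + 0.0*(1.3735 - 1.3735) = 1.3735
  grad(y) = 18.482, v = y - alpha*grad = 0.758
  prox(v) = soft_thresh(0.758, 0.0926) = 0.6655
Iteration 2: beta = 0.3333, y = 0.6655 + 0.3333*(0.6655 - 1.3735) = 0.4295
  grad(y) = 7.1536, v = y - alpha*grad = 0.1913
  prox(v) = soft_thresh(0.1913, 0.0926) = 0.0987
Iteration 3: beta = 0.5, y = 0.0987 + 0.5*(0.0987 - 0.6655) = -0.1847
  grad(y) = -0.2166, v = y - alpha*grad = -0.1775
  prox(v) = soft_thresh(-0.1775, 0.0926) = -0.0849
Iteration 4: beta = 0.6, y = -0.0849 + 0.6*(-0.0849 - 0.0987) = -0.1951
  grad(y) = -0.3412, v = y - alpha*grad = -0.1837
  prox(v) = soft_thresh(-0.1837, 0.0926) = -0.0912
f(x_4) = 6*(-0.0912)^2 + 2*(-0.0912) + 2.78*|-0.0912| = 0.121


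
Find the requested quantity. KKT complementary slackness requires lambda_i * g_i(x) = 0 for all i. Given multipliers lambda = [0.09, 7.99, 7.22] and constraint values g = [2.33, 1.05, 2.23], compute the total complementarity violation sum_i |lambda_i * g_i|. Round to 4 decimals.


KKT complementary slackness check:
lambda_1 * g_1 = 0.09 * 2.33 = 0.2097
lambda_2 * g_2 = 7.99 * 1.05 = 8.3895
lambda_3 * g_3 = 7.22 * 2.23 = 16.1006
Total violation = 0.2097 + 8.3895 + 16.1006 = 24.6998


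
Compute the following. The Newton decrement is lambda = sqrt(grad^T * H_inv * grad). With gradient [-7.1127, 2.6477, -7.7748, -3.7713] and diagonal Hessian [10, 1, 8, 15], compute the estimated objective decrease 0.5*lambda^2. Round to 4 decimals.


Step 1: H is diagonal, so H^(-1) * g = [-0.7113, 2.6477, -0.9719, -0.2514].
Step 2: g^T H^(-1) g = sum_i g_i^2 / H_ii
  = (-7.1127)^2/10 + (2.6477)^2/1 + (-7.7748)^2/8 + (-3.7713)^2/15
  = 5.0591 + 7.0103 + 7.5559 + 0.9482 = 20.5735
Step 3: Objective decrease = 0.5 * g^T H^(-1) g = 10.2867


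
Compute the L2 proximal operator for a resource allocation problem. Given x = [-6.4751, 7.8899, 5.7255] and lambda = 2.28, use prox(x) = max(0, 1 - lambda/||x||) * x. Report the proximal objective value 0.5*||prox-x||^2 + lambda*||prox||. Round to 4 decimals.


Step 1: Compute ||x||.
||x|| = 11.7029
Step 2: Compute scaling factor.
scale = max(0, 1 - 2.28/11.7029) = 0.8052
Step 3: prox(x) = [-5.2136, 6.3528, 4.61]
||prox(x)|| = 9.4229
Step 4: Proximal objective.
0.5*||prox-x||^2 = 2.5992
lambda*||prox|| = 21.4842
Total = 24.0835


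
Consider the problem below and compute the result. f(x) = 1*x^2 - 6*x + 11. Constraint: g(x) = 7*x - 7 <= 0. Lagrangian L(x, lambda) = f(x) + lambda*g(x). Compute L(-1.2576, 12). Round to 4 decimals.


Step 1: Evaluate f(x).
f(-1.2576) = 1*(-1.2576)^2 - 6*(-1.2576) + 11 = 20.1272
Step 2: Evaluate g(x).
g(-1.2576) = 7*-1.2576 - 7 = -15.8032
Step 3: Compute Lagrangian.
L = 20.1272 + 12*-15.8032 = -169.5112


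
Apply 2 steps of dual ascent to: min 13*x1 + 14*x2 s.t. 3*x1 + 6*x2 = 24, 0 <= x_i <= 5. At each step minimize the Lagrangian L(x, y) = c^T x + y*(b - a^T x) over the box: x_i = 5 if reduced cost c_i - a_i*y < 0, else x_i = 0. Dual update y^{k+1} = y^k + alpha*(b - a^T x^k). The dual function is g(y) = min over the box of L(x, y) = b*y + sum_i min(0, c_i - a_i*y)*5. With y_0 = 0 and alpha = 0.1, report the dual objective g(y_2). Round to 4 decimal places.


Dual ascent for LP: min 13*x1 + 14*x2, 3*x1 + 6*x2 = 24, 0 <= x_i <= 5
Step 1: y^k = 0.0, reduced costs: (13.0, 14.0)
  x^k = (0.0, 0.0), subgradient = b - a^T x = 24.0
  y^{k+1} = 0.0 + 0.1*24.0 = 2.4
Step 2: y^k = 2.4, reduced costs: (5.8, -0.4)
  x^k = (0.0, 5.0), subgradient = b - a^T x = -6.0
  y^{k+1} = 2.4 + 0.1*-6.0 = 1.8
Dual objective at y_2 = 1.8: reduced costs (7.6, 3.2), box minimizer x = (0.0, 0.0)
g(y_2) = b*y + (c1 - a1*y)*x1 + (c2 - a2*y)*x2 = 24*1.8 + 7.6*0.0 + 3.2*0.0 = 43.2 + 0.0 + 0.0 = 43.2


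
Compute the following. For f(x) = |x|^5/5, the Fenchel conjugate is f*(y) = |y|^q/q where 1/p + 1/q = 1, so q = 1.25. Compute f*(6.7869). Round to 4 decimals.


The conjugate exponent q satisfies 1/p + 1/q = 1.
p = 5, so q = 5/(5 - 1) = 1.25
|y|^q = 6.7869^1.25 = 10.9544
f*(6.7869) = 10.9544 / 1.25 = 8.7635


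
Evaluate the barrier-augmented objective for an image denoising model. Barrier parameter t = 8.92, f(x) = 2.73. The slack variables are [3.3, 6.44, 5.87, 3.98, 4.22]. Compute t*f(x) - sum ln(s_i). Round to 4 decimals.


Step 1: Compute log-barrier.
ln values: [1.1939, 1.8625, 1.7699, 1.3813, 1.4398]
phi = -(1.1939 + 1.8625 + 1.7699 + 1.3813 + 1.4398) = -7.6474
Step 2: Compute augmented objective.
t*f(x) = 8.92*2.73 = 24.3516
Total = 24.3516 - 7.6474 = 16.7042


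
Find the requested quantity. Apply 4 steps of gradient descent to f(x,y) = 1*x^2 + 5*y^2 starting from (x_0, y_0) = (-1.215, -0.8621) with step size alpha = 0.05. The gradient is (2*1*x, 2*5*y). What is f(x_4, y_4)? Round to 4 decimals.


Gradient descent on f(x,y) = 1*x^2 + 5*y^2.
Starting point: (-1.215, -0.8621), alpha = 0.05
Step 1: grad_x = 2*1*-1.215 = -2.43, grad_y = 2*5*-0.8621 = -8.621
  x_1 = -1.215 - 0.05*-2.43 = -1.0935
  y_1 = -0.8621 - 0.05*-8.621 = -0.4311
Step 2: grad_x = 2*1*-1.0935 = -2.187, grad_y = 2*5*-0.4311 = -4.3105
  x_2 = -1.0935 - 0.05*-2.187 = -0.9842
  y_2 = -0.4311 - 0.05*-4.3105 = -0.2155
Step 3: grad_x = 2*1*-0.9842 = -1.9683, grad_y = 2*5*-0.2155 = -2.1553
  x_3 = -0.9842 - 0.05*-1.9683 = -0.8857
  y_3 = -0.2155 - 0.05*-2.1553 = -0.1078
Step 4: grad_x = 2*1*-0.8857 = -1.7715, grad_y = 2*5*-0.1078 = -1.0776
  x_4 = -0.8857 - 0.05*-1.7715 = -0.7972
  y_4 = -0.1078 - 0.05*-1.0776 = -0.0539
f(-0.7972, -0.0539) = 1*(-0.7972)^2 + 5*(-0.0539)^2 = 0.65


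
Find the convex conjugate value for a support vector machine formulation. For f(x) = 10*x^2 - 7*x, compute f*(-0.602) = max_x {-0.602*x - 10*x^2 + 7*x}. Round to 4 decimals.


f*(y) = sup_x {y*x - a*x^2 - b*x} = sup_x {(y-b)*x - a*x^2}
FOC: (y - b) - 2a*x = 0 => x* = (y - b)/(2a)
x* = (-0.602 + 7)/(2*10) = 0.3199
f*(-0.602) = (y-b)^2/(4a) = (-0.602 + 7)^2/(4*10)
= 40.9344/40 = 1.0234


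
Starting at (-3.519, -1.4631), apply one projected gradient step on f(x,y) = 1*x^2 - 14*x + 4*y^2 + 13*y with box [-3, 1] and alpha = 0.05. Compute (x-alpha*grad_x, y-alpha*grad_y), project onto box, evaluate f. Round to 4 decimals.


Step 1: Compute gradient at (-3.519, -1.4631).
grad_x = 2*1*-3.519 - 14 = -21.038
grad_y = 2*4*-1.4631 + 13 = 1.2952
Step 2: Gradient step.
x_raw = -3.519 - 0.05*-21.038 = -2.4671
y_raw = -1.4631 - 0.05*1.2952 = -1.5279
Step 3: Project onto [-3, 1].
x_proj = clip(-2.4671) = -2.4671
y_proj = clip(-1.5279) = -1.5279
Step 4: Evaluate f.
f(-2.4671, -1.5279) = 30.1012


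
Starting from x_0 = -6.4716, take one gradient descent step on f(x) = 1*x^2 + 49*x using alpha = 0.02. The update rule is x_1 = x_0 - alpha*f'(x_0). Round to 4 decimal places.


We compute the gradient at x_0 and apply the update.
f'(x) = 2*x + 49
f'(-6.4716) = 2*-6.4716 + 49 = 36.0568
x_1 = -6.4716 - 0.02*36.0568 = -7.1927


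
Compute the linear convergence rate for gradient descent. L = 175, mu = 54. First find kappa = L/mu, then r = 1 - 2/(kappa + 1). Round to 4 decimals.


Step 1: Compute the condition number.
kappa = L/mu = 175/54 = 3.2407
Step 2: Compute the convergence rate.
r = 1 - 2/(kappa + 1) = 1 - 2*mu/(L + mu) = (L - mu)/(L + mu) = 121/229 = 0.5284


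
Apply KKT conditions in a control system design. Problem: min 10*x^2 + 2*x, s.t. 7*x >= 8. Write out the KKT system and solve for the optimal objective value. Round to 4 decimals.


Step 1: Try lambda = 0 (constraint inactive).
x_unc = -2/(2*10) = -0.1
Check: 7*-0.1 = -0.7 < 8 -- violated!
Step 2: Constraint must be active: 7*x = 8
x* = 8/7 = 1.1429 (rounded; the exact value 8/7 is used below)
lambda = (2*10*(8/7) + 2)/7 = 3.551
Step 3: Compute optimal value.
f(x*) = 10*(8/7)^2 + 2*(8/7) = 15.3469


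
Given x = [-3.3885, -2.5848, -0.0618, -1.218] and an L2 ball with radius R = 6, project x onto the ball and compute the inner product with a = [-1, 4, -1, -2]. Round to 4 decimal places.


Step 1: Compute ||x|| (intermediates to 6 decimals).
||x|| = sqrt((-3.3885)^2 + (-2.5848)^2 + (-0.0618)^2 + (-1.218)^2) = 4.432885
Step 2: Project.
Since ||x|| <= R, proj = x (no scaling needed).
proj(x) = [-3.3885, -2.5848, -0.0618, -1.218]
Step 3: Dot product.
a^T * proj(x) = -1*(-3.3885) + 4*(-2.5848) - 1*(-0.0618) - 2*(-1.218) = -4.4529


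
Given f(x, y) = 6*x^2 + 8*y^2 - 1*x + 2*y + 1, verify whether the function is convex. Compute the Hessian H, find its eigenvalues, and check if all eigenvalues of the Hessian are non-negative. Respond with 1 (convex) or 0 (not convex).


The Hessian of f(x,y) = 6*x^2 + 8*y^2 - 1*x + 2*y + 1 is:
H = [[12, 0], [0, 16]]
Trace = 12 + 16 = 28
Determinant = 12*16 - (0)^2 = 192
Discriminant = (28)^2 - 4*192 = 16.0
Eigenvalues: lambda_1 = 12.0, lambda_2 = 16.0
The function is convex.

1


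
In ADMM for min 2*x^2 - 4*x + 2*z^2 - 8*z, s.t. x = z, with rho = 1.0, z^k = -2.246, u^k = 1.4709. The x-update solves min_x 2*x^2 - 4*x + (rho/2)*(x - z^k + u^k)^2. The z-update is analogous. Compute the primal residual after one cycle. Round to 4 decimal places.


ADMM iteration with rho = 1.0, z^k = -2.246, u^k = 1.4709
Step 1: x-update.
Minimize 2*x^2 - 4*x + (1.0/2)*(x + 2.246 + 1.4709)^2
FOC: (2*2 + 1.0)*x = 4 + 1.0*(-2.246 - 1.4709)
x^{k+1} = 0.0566
Step 2: z-update.
Minimize 2*z^2 - 8*z + (1.0/2)*(0.0566 - z + 1.4709)^2
FOC: (2*2 + 1.0)*z = 8 + 1.0*(0.0566 + 1.4709)
z^{k+1} = 1.9055
Step 3: u-update.
u^{k+1} = 1.4709 + 0.0566 - 1.9055 = -0.378
Step 4: Primal residual = |0.0566 - 1.9055| = 1.8489


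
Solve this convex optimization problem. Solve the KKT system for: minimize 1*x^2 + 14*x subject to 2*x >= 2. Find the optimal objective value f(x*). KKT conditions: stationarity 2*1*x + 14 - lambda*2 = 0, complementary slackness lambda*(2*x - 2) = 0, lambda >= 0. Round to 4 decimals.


Step 1: Try lambda = 0 (constraint inactive).
x_unc = -14/(2*1) = -7.0
Check: 2*-7.0 = -14.0 < 2 -- violated!
Step 2: Constraint must be active: 2*x = 2
x* = 2/2 = 1.0
lambda = (2*1*1.0 + 14)/2 = 8.0
Step 3: Compute optimal value.
f(x*) = 1*1.0^2 + 14*1.0 = 15.0


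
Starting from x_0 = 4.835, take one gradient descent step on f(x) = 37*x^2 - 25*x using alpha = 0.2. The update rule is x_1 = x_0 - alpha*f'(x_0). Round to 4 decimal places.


We compute the gradient at x_0 and apply the update.
f'(x) = 74*x - 25
f'(4.835) = 74*4.835 - 25 = 332.79
x_1 = 4.835 - 0.2*332.79 = -61.723


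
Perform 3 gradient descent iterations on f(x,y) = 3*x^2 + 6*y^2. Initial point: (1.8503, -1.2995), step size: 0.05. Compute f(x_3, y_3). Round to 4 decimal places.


Gradient descent on f(x,y) = 3*x^2 + 6*y^2.
Starting point: (1.8503, -1.2995), alpha = 0.05
Step 1: grad_x = 2*3*1.8503 = 11.1018, grad_y = 2*6*-1.2995 = -15.594
  x_1 = 1.8503 - 0.05*11.1018 = 1.2952
  y_1 = -1.2995 - 0.05*-15.594 = -0.5198
Step 2: grad_x = 2*3*1.2952 = 7.7713, grad_y = 2*6*-0.5198 = -6.2376
  x_2 = 1.2952 - 0.05*7.7713 = 0.9066
  y_2 = -0.5198 - 0.05*-6.2376 = -0.2079
Step 3: grad_x = 2*3*0.9066 = 5.4399, grad_y = 2*6*-0.2079 = -2.495
  x_3 = 0.9066 - 0.05*5.4399 = 0.6347
  y_3 = -0.2079 - 0.05*-2.495 = -0.0832
f(0.6347, -0.0832) = 3*0.6347^2 + 6*(-0.0832)^2 = 1.2499


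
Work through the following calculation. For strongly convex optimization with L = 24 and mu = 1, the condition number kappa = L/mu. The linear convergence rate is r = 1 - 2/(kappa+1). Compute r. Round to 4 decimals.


Step 1: Compute the condition number.
kappa = L/mu = 24/1 = 24.0
Step 2: Compute the convergence rate.
r = 1 - 2/(kappa + 1) = 1 - 2*mu/(L + mu) = (L - mu)/(L + mu) = 23/25 = 0.92


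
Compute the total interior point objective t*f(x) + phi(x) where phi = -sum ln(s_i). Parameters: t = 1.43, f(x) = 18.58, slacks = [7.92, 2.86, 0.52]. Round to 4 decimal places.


Step 1: Compute log-barrier.
ln values: [2.0694, 1.0508, -0.6539]
phi = -(2.0694 + 1.0508 - 0.6539) = -2.4663
Step 2: Compute augmented objective.
t*f(x) = 1.43*18.58 = 26.5694
Total = 26.5694 - 2.4663 = 24.1031


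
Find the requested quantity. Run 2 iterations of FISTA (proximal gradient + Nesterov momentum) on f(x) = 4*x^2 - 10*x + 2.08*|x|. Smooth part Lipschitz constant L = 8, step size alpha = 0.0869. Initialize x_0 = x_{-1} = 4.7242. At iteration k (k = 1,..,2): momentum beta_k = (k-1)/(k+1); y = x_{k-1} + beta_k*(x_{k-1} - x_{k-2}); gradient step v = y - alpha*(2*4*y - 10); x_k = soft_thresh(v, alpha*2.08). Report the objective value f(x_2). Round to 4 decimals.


FISTA on f(x) = 4*x^2 - 10*x + 2.08*|x|
L = 8, alpha = 0.0869
Iteration 1: beta = 0.0, y = 4.7242 + 0.0*(4.7242 - 4.7242) = 4.7242
  grad(y) = 27.7936, v = y - alpha*grad = 2.3089
  prox(v) = soft_thresh(2.3089, 0.1808) = 2.1282
Iteration 2: beta = 0.3333, y = 2.1282 + 0.3333*(2.1282 - 4.7242) = 1.2628
  grad(y) = 0.1028, v = y - alpha*grad = 1.2539
  prox(v) = soft_thresh(1.2539, 0.1808) = 1.0732
f(x_2) = 4*1.0732^2 - 10*1.0732 + 2.08*|1.0732| = -3.8927


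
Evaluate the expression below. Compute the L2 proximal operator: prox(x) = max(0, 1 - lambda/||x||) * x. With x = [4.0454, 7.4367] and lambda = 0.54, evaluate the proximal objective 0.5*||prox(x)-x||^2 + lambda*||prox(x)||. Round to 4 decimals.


Step 1: Compute ||x||.
||x|| = 8.4658
Step 2: Compute scaling factor.
scale = max(0, 1 - 0.54/8.4658) = 0.9362
Step 3: prox(x) = [3.7874, 6.9623]
||prox(x)|| = 7.9258
Step 4: Proximal objective.
0.5*||prox-x||^2 = 0.1458
lambda*||prox|| = 4.2799
Total = 4.4257


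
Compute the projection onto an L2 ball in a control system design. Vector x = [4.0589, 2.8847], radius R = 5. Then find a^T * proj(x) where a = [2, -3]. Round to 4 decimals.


Step 1: Compute ||x|| (intermediates to 6 decimals).
||x|| = sqrt(4.0589^2 + 2.8847^2) = 4.979575
Step 2: Project.
Since ||x|| <= R, proj = x (no scaling needed).
proj(x) = [4.0589, 2.8847]
Step 3: Dot product.
a^T * proj(x) = 2*4.0589 - 3*2.8847 = -0.5363


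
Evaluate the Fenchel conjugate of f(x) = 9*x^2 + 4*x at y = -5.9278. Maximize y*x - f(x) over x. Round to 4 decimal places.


f*(y) = sup_x {y*x - a*x^2 - b*x} = sup_x {(y-b)*x - a*x^2}
FOC: (y - b) - 2a*x = 0 => x* = (y - b)/(2a)
x* = (-5.9278 - 4)/(2*9) = -0.5515
f*(-5.9278) = (y-b)^2/(4a) = (-5.9278 - 4)^2/(4*9)
= 98.5612/36 = 2.7378


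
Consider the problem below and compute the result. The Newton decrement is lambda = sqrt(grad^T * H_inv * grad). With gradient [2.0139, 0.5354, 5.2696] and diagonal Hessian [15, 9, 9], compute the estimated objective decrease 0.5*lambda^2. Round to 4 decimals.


Step 1: H is diagonal, so H^(-1) * g = [0.1343, 0.0595, 0.5855].
Step 2: g^T H^(-1) g = sum_i g_i^2 / H_ii
  = (2.0139)^2/15 + (0.5354)^2/9 + (5.2696)^2/9
  = 0.2704 + 0.0319 + 3.0854 = 3.3876
Step 3: Objective decrease = 0.5 * g^T H^(-1) g = 1.6938


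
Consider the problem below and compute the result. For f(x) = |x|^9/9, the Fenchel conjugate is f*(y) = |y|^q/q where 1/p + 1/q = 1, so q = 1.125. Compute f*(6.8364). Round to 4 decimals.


The conjugate exponent q satisfies 1/p + 1/q = 1.
p = 9, so q = 9/(9 - 1) = 1.125
|y|^q = 6.8364^1.125 = 8.6932
f*(6.8364) = 8.6932 / 1.125 = 7.7273


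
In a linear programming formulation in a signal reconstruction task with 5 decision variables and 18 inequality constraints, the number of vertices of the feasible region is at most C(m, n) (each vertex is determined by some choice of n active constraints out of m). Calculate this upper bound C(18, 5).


Each vertex corresponds to some choice of n active constraints out of m, so the number of vertices is at most C(m, n) = m! / (n!(m-n)!).
m = 18, n = 5
Numerator: 18 * 17 * 16 * 15 * 14
Denominator: 5! = 120
C(18, 5) = 8568


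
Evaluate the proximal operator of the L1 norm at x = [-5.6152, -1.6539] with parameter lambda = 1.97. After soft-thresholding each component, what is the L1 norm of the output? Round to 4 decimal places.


Soft-thresholding with lambda = 1.97:
prox(-5.6152) = sign(-5.6152)*max(|-5.6152| - 1.97, 0) = -3.6452
prox(-1.6539) = sign(-1.6539)*max(|-1.6539| - 1.97, 0) = 0.0
prox(x) = [-3.6452, 0.0]
||prox(x)||_1 = 3.6452 + 0.0 = 3.6452


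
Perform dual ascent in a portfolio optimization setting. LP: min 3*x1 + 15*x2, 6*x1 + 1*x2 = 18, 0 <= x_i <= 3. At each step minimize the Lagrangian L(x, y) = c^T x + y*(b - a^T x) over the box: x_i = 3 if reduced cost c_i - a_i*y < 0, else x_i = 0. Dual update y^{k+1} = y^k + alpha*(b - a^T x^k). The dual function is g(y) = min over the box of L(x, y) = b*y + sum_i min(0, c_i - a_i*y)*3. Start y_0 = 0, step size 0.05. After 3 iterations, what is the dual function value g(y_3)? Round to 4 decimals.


Dual ascent for LP: min 3*x1 + 15*x2, 6*x1 + 1*x2 = 18, 0 <= x_i <= 3
Step 1: y^k = 0.0, reduced costs: (3.0, 15.0)
  x^k = (0.0, 0.0), subgradient = b - a^T x = 18.0
  y^{k+1} = 0.0 + 0.05*18.0 = 0.9
Step 2: y^k = 0.9, reduced costs: (-2.4, 14.1)
  x^k = (3.0, 0.0), subgradient = b - a^T x = 0.0
  y^{k+1} = 0.9 + 0.05*0.0 = 0.9
Step 3: y^k = 0.9, reduced costs: (-2.4, 14.1)
  x^k = (3.0, 0.0), subgradient = b - a^T x = 0.0
  y^{k+1} = 0.9 + 0.05*0.0 = 0.9
Dual objective at y_3 = 0.9: reduced costs (-2.4, 14.1), box minimizer x = (3.0, 0.0)
g(y_3) = b*y + (c1 - a1*y)*x1 + (c2 - a2*y)*x2 = 18*0.9 + (-2.4)*3.0 + 14.1*0.0 = 16.2 - 7.2 + 0.0 = 9.0


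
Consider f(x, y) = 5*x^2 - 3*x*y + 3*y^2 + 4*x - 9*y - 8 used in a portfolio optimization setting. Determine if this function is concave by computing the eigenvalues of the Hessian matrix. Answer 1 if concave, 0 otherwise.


The Hessian of f(x,y) = 5*x^2 - 3*x*y + 3*y^2 + 4*x - 9*y - 8 is:
H = [[10, -3], [-3, 6]]
Trace = 10 + 6 = 16
Determinant = 10*6 - (-3)^2 = 51
Discriminant = (16)^2 - 4*51 = 52.0
Eigenvalues: lambda_1 = 4.3944, lambda_2 = 11.6056
The function is not concave.

0


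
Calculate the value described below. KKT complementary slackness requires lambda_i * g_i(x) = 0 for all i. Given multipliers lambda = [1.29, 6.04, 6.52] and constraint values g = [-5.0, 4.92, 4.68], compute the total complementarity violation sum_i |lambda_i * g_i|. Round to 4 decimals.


KKT complementary slackness check:
lambda_1 * g_1 = 1.29 * -5.0 = -6.45
lambda_2 * g_2 = 6.04 * 4.92 = 29.7168
lambda_3 * g_3 = 6.52 * 4.68 = 30.5136
Total violation = 6.45 + 29.7168 + 30.5136 = 66.6804


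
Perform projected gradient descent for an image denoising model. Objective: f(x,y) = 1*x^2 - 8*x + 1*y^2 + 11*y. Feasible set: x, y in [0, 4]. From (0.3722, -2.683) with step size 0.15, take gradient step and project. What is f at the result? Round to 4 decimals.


Step 1: Compute gradient at (0.3722, -2.683).
grad_x = 2*1*0.3722 - 8 = -7.2556
grad_y = 2*1*-2.683 + 11 = 5.634
Step 2: Gradient step.
x_raw = 0.3722 - 0.15*-7.2556 = 1.4605
y_raw = -2.683 - 0.15*5.634 = -3.5281
Step 3: Project onto [0, 4].
x_proj = clip(1.4605) = 1.4605
y_proj = clip(-3.5281) = 0.0
Step 4: Evaluate f.
f(1.4605, 0.0) = -9.5511


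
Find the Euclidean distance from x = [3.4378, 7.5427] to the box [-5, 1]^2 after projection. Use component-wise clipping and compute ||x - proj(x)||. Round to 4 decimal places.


Project each component onto [-5, 1].
clip(3.4378) = 1.0, clip(7.5427) = 1.0
Projection = [1.0, 1.0]
Squared diffs: [5.9429, 42.8069]
Distance = sqrt(48.7498) = 6.9821


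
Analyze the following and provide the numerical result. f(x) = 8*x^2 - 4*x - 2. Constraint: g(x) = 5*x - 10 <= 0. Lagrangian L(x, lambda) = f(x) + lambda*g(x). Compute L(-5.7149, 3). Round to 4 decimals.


Step 1: Evaluate f(x).
f(-5.7149) = 8*(-5.7149)^2 - 4*(-5.7149) - 2 = 282.1403
Step 2: Evaluate g(x).
g(-5.7149) = 5*-5.7149 - 10 = -38.5745
Step 3: Compute Lagrangian.
L = 282.1403 + 3*-38.5745 = 166.4168
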